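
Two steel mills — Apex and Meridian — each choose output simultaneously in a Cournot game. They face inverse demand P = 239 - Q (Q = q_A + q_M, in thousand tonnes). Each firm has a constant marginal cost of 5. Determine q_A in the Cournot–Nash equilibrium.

78

A representative firm's profit is π_i = q_i(239 - Q) - 5q_i.
Setting ∂π_i/∂q_i = 0 with rivals' quantities fixed: 234 - 2q_i - q_j = 0.
With identical firms every q_j equals q_i, so q_j = q_i and 234 = 3q_i, giving q_i = 78.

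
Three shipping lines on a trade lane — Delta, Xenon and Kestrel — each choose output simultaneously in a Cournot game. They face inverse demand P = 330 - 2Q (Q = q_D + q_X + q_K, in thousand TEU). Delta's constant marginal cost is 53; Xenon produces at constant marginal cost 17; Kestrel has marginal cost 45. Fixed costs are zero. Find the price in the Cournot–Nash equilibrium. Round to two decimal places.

Delta's profit: π_D = (330 - 2Q)q_D - (53q_D). Setting ∂π_D/∂q_D = 0: 277 - 4q_D - 2(q_X + q_K) = 0.
Xenon's profit: π_X = (330 - 2Q)q_X - (17q_X). Setting ∂π_X/∂q_X = 0: 313 - 4q_X - 2(q_D + q_K) = 0.
Kestrel's profit: π_K = (330 - 2Q)q_K - (45q_K). Setting ∂π_K/∂q_K = 0: 285 - 4q_K - 2(q_D + q_X) = 0.
Adding the 3 first-order conditions: 875 − 8Q = 0, so Q = 875/8.
Back-substituting: q_D = (277 − 875/4)/2 = 233/8, q_X = (313 − 875/4)/2 = 377/8, q_K = (285 − 875/4)/2 = 265/8.
Total output Q = 875/8, so price P = 330 - 2·(875/8) = 445/4.

111.25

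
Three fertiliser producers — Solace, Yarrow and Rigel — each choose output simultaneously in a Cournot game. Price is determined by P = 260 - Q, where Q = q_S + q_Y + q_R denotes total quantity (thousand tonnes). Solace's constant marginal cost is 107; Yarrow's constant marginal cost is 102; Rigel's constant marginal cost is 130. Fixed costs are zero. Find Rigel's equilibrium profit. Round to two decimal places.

Solace's profit: π_S = (260 - Q)q_S - (107q_S). Setting ∂π_S/∂q_S = 0: 153 - 2q_S - (q_Y + q_R) = 0.
Yarrow's profit: π_Y = (260 - Q)q_Y - (102q_Y). Setting ∂π_Y/∂q_Y = 0: 158 - 2q_Y - (q_S + q_R) = 0.
Rigel's first-order condition: 130 - 2q_R - (q_S + q_Y) = 0.
Adding the 3 conditions: 441 − 2Q − 2Q = 0, i.e. Q = 441/4.
Back-substituting: q_S = (153 − 441/4) = 171/4, q_Y = (158 − 441/4) = 191/4, q_R = (130 − 441/4) = 79/4.
Price P = 260 - 441/4 = 599/4.
Rigel's profit: (599/4 - 130)·(79/4) = 390.0625.

390.06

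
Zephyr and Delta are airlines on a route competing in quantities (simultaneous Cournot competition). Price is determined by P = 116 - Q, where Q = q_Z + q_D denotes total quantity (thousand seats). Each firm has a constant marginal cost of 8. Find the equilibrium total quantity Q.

72

Each firm earns π_i = (116 - Q)q_i - 8q_i.
Setting ∂π_i/∂q_i = 0 with rivals' quantities fixed: 108 - 2q_i - q_j = 0.
By symmetry each firm produces the same amount; substituting q_j = q_i yields q_i = 108/3 = 36.
Total output Q = 36 + 36 = 72.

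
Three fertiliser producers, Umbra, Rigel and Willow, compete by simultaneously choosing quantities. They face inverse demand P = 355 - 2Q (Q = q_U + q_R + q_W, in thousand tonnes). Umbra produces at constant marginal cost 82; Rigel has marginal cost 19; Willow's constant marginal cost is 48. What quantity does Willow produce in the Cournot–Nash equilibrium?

39

Umbra's profit: π_U = (355 - 2Q)q_U - (82q_U). Setting ∂π_U/∂q_U = 0: 273 - 4q_U - 2(q_R + q_W) = 0.
Rigel's first-order condition: 336 - 4q_R - 2(q_U + q_W) = 0.
Willow's profit: π_W = (355 - 2Q)q_W - (48q_W). Setting ∂π_W/∂q_W = 0: 307 - 4q_W - 2(q_U + q_R) = 0.
Summing all 3 equations gives 916 − 8Q = 0, hence Q = 229/2.
Back-substituting: q_U = (273 − 229)/2 = 22, q_R = (336 − 229)/2 = 107/2, q_W = (307 − 229)/2 = 39.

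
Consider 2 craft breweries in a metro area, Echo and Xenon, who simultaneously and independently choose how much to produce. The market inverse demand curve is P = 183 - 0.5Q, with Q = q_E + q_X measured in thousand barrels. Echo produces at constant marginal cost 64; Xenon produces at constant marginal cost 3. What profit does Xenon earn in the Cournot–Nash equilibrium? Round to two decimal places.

Echo's profit: π_E = (183 - 0.5Q)q_E - (64q_E). Setting ∂π_E/∂q_E = 0: 119 - q_E - (1/2)(q_X) = 0.
Xenon's profit: π_X = (183 - 0.5Q)q_X - (3q_X). Setting ∂π_X/∂q_X = 0: 180 - q_X - (1/2)(q_E) = 0.
Rearranging gives the reaction functions q_E = (119 - (1/2)q_X) and q_X = (180 - (1/2)q_E).
Solving the pair: q_E = 116/3, q_X = 482/3.
Price P = 183 - (1/2)·(598/3) = 250/3.
Xenon's profit: (250/3 - 3)·(482/3) = 12906.8889.

12906.89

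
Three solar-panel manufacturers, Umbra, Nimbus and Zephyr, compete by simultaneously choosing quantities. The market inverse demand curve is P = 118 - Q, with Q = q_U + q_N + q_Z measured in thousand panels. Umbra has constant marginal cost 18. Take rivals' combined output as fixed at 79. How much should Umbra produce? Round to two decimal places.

With rivals' combined output fixed at 79, Umbra's profit is π_U = (118 - 79 - q_U)q_U - (18q_U) = (39 - q_U)q_U - (18q_U).
∂π_U/∂q_U = 21 - 2q_U = 0, so q_U = 21/2.

10.50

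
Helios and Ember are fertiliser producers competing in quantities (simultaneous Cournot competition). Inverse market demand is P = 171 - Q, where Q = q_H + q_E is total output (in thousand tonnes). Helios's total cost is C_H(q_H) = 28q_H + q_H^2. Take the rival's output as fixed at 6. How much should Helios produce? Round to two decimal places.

34.25

With the rival's output fixed at 6, Helios's profit is π_H = (171 - 6 - q_H)q_H - (28q_H + q_H²) = (165 - q_H)q_H - (28q_H + q_H²).
∂π_H/∂q_H = 137 - 4q_H = 0, so q_H = 137/4.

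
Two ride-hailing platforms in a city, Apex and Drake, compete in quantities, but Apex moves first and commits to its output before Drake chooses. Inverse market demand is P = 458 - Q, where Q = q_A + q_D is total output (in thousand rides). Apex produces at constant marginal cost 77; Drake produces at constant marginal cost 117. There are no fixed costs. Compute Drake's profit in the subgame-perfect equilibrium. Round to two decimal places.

4257.56

The follower Drake best-responds to any q_A: π_D = (458 - Q)q_D - 117q_D.
Setting the follower's marginal profit to zero, 341 - q_A - 2q_D = 0, i.e. q_D = (341 - q_A)/2.
Apex substitutes q_D(q_A) into its own profit: π_A = q_A(458 - q_A - (341 - q_A)/2) - 77q_A = (575/2 - (1/2)q_A)q_A - 77q_A.
Maximising: ∂π_A/∂q_A = 421/2 - q_A = 0, giving q_A = 421/2.
Then q_D = (341 - 421/2)/2 = 261/4.
Price P = 458 - 1103/4 = 729/4.
Drake's profit: (729/4 - 117)·(261/4) = 4257.5625.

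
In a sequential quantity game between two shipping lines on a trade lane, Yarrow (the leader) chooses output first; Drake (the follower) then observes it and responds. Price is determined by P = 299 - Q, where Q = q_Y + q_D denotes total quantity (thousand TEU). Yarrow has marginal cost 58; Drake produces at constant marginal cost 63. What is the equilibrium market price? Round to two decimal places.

119.50

Solve by backward induction. Given q_Y, the follower Drake maximises π_D = (299 - q_Y - q_D)q_D - 63q_D.
Follower FOC: 236 - q_Y - 2q_D = 0, so q_D(q_Y) = (236 - q_Y)/2.
The leader anticipates this reaction. Substituting into P = 299 - Q gives P = 181 - (1/2)q_Y, so π_Y = (181 - (1/2)q_Y)q_Y - 58q_Y.
Maximising: ∂π_Y/∂q_Y = 123 - q_Y = 0, giving q_Y = 123.
Then q_D = (236 - 123)/2 = 113/2.
Total output Q = 359/2, so price P = 299 - 359/2 = 239/2.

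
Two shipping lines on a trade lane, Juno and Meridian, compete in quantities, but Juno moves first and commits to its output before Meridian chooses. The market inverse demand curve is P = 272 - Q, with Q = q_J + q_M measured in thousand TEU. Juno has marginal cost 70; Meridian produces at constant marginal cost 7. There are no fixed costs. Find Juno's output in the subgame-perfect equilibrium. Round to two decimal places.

69.50

The follower Meridian best-responds to any q_J: π_M = (272 - Q)q_M - 7q_M.
Setting the follower's marginal profit to zero, 265 - q_J - 2q_M = 0, i.e. q_M = (265 - q_J)/2.
The leader anticipates this reaction. Substituting into P = 272 - Q gives P = 279/2 - (1/2)q_J, so π_J = (279/2 - (1/2)q_J)q_J - 70q_J.
Leader FOC: 139/2 - q_J = 0, so q_J = 139/2.
Then q_M = (265 - 139/2)/2 = 391/4.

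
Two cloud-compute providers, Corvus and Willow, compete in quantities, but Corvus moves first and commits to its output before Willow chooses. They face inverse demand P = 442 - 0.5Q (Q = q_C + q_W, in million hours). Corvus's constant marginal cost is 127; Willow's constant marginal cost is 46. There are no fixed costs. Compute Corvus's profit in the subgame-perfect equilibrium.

Solve by backward induction. Given q_C, the follower Willow maximises π_W = (442 - (1/2)q_C - (1/2)q_W)q_W - 46q_W.
Follower FOC: 396 - (1/2)q_C - q_W = 0, so q_W(q_C) = (396 - (1/2)q_C).
The leader anticipates this reaction. Substituting into P = 442 - 0.5Q gives P = 244 - (1/4)q_C, so π_C = (244 - (1/4)q_C)q_C - 127q_C.
The leader's first-order condition 117 - (1/2)q_C = 0 yields q_C = 234.
Then q_W = (396 - (1/2)·234) = 279.
Price P = 442 - (1/2)·513 = 371/2.
Corvus's profit: (371/2 - 127)·234 = 13689.

13689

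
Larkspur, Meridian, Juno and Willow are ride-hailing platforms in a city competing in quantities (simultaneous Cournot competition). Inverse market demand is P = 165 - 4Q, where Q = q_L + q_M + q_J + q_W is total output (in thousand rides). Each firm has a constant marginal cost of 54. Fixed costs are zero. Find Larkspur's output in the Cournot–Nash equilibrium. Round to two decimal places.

5.55

Each firm earns π_i = (165 - 4Q)q_i - 54q_i.
Setting ∂π_i/∂q_i = 0 with rivals' quantities fixed: 111 - 8q_i - 4·Σ_{j≠i} q_j = 0.
By symmetry each firm produces the same amount; substituting Σ_{j≠i} q_j = 3q_i yields q_i = 111/20.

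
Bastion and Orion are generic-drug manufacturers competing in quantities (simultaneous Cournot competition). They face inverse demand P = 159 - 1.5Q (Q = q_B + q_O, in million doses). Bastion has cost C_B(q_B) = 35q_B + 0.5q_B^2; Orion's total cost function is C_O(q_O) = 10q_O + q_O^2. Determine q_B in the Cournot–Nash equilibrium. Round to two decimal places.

Bastion's profit: π_B = (159 - 1.5Q)q_B - (35q_B + (1/2)q_B²). Setting ∂π_B/∂q_B = 0: 124 - 4q_B - (3/2)(q_O) = 0.
Orion's first-order condition: 149 - 5q_O - (3/2)(q_B) = 0.
Rearranging gives the reaction functions q_B = (124 - (3/2)q_O)/4 and q_O = (149 - (3/2)q_B)/5.
Substituting one into the other gives q_B = 1586/71 and q_O = 1640/71.

22.34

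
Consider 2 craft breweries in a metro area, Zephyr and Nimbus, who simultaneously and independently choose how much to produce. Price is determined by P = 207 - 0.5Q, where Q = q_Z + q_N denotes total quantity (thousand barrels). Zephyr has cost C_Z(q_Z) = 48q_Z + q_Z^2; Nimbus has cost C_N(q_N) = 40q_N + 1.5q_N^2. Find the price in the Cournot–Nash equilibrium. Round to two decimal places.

Zephyr's profit: π_Z = (207 - 0.5Q)q_Z - (48q_Z + q_Z²). Setting ∂π_Z/∂q_Z = 0: 159 - 3q_Z - (1/2)(q_N) = 0.
Nimbus's first-order condition: 167 - 4q_N - (1/2)(q_Z) = 0.
Rearranging gives the reaction functions q_Z = (159 - (1/2)q_N)/3 and q_N = (167 - (1/2)q_Z)/4.
Solving the pair: q_Z = 47.0213, q_N = 1686/47.
Total output Q = 82.8936, so price P = 207 - (1/2)·82.8936 = 165.5532.

165.55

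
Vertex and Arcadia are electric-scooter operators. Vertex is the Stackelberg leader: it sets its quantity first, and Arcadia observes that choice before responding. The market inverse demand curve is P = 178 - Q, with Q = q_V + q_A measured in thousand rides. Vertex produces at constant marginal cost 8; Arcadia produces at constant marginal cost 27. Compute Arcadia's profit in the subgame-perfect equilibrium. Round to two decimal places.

798.06

Solve by backward induction. Given q_V, the follower Arcadia maximises π_A = (178 - q_V - q_A)q_A - 27q_A.
Follower FOC: 151 - q_V - 2q_A = 0, so q_A(q_V) = (151 - q_V)/2.
The leader anticipates this reaction. Substituting into P = 178 - Q gives P = 205/2 - (1/2)q_V, so π_V = (205/2 - (1/2)q_V)q_V - 8q_V.
The leader's first-order condition 189/2 - q_V = 0 yields q_V = 189/2.
Then q_A = (151 - 189/2)/2 = 113/4.
Price P = 178 - 491/4 = 221/4.
Arcadia's profit: (221/4 - 27)·(113/4) = 798.0625.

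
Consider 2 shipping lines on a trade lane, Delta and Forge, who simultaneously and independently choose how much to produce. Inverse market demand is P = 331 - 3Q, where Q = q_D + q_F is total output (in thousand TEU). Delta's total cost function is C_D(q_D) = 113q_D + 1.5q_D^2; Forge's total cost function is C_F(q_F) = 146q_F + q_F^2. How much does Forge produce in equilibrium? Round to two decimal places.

Delta's profit: π_D = (331 - 3Q)q_D - (113q_D + (3/2)q_D²). Setting ∂π_D/∂q_D = 0: 218 - 9q_D - 3(q_F) = 0.
Forge's profit: π_F = (331 - 3Q)q_F - (146q_F + q_F²). Setting ∂π_F/∂q_F = 0: 185 - 8q_F - 3(q_D) = 0.
So q_D = (218 - 3q_F)/9 and q_F = (185 - 3q_D)/8.
Solving the pair: q_D = 1189/63, q_F = 337/21.

16.05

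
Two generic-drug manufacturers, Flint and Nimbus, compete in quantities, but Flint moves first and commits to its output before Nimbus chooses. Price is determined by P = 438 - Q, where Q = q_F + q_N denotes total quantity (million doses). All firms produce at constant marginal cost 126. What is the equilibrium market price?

204

The follower Nimbus best-responds to any q_F: π_N = (438 - Q)q_N - 126q_N.
Setting the follower's marginal profit to zero, 312 - q_F - 2q_N = 0, i.e. q_N = (312 - q_F)/2.
Flint substitutes q_N(q_F) into its own profit: π_F = q_F(438 - q_F - (312 - q_F)/2) - 126q_F = (282 - (1/2)q_F)q_F - 126q_F.
The leader's first-order condition 156 - q_F = 0 yields q_F = 156.
Then q_N = (312 - 156)/2 = 78.
Total output Q = 234, so price P = 438 - 234 = 204.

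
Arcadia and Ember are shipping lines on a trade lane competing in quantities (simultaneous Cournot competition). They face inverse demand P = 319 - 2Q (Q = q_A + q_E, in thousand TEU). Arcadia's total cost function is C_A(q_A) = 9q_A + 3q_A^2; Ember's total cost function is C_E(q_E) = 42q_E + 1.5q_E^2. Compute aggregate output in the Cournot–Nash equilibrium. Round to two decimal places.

Arcadia's profit: π_A = (319 - 2Q)q_A - (9q_A + 3q_A²). Setting ∂π_A/∂q_A = 0: 310 - 10q_A - 2(q_E) = 0.
Ember's profit: π_E = (319 - 2Q)q_E - (42q_E + (3/2)q_E²). Setting ∂π_E/∂q_E = 0: 277 - 7q_E - 2(q_A) = 0.
So q_A = (310 - 2q_E)/10 and q_E = (277 - 2q_A)/7.
Substituting one into the other gives q_A = 808/33 and q_E = 1075/33.
Total output Q = 808/33 + 1075/33 = 1883/33.

57.06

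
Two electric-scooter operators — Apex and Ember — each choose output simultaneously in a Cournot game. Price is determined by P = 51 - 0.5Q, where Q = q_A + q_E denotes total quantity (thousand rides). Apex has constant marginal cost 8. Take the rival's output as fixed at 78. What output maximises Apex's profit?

4

With the rival's output fixed at 78, Apex's profit is π_A = (51 - (1/2)·78 - (1/2)q_A)q_A - (8q_A) = (12 - (1/2)q_A)q_A - (8q_A).
∂π_A/∂q_A = 4 - q_A = 0, so q_A = 4.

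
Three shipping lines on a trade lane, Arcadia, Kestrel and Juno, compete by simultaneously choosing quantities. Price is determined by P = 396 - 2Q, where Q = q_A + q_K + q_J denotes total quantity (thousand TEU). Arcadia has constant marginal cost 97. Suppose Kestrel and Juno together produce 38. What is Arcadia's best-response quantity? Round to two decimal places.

With rivals' combined output fixed at 38, Arcadia's profit is π_A = (396 - 2·38 - 2q_A)q_A - (97q_A) = (320 - 2q_A)q_A - (97q_A).
∂π_A/∂q_A = 223 - 4q_A = 0, so q_A = 223/4.

55.75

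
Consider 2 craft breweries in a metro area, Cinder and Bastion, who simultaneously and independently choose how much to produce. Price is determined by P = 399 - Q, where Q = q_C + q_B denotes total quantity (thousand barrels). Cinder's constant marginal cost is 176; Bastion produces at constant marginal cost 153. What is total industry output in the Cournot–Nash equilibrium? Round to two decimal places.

156.33

Cinder's profit: π_C = (399 - Q)q_C - (176q_C). Setting ∂π_C/∂q_C = 0: 223 - 2q_C - (q_B) = 0.
Bastion's first-order condition: 246 - 2q_B - (q_C) = 0.
Best responses: q_C = (223 - q_B)/2, q_B = (246 - q_C)/2.
Solving the pair: q_C = 200/3, q_B = 269/3.
Total output Q = 200/3 + 269/3 = 469/3.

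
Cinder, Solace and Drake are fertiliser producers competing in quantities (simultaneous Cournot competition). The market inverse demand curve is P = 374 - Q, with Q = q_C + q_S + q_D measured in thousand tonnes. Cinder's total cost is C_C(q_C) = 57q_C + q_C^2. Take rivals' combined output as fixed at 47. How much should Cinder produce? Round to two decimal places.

With rivals' combined output fixed at 47, Cinder's profit is π_C = (374 - 47 - q_C)q_C - (57q_C + q_C²) = (327 - q_C)q_C - (57q_C + q_C²).
∂π_C/∂q_C = 270 - 4q_C = 0, so q_C = 135/2.

67.50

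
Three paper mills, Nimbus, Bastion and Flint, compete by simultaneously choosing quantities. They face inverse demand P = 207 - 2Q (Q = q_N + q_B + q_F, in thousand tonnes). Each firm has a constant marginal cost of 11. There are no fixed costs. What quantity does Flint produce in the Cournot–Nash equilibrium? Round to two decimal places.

24.50

A representative firm's profit is π_i = q_i(207 - 2Q) - 11q_i.
Setting ∂π_i/∂q_i = 0 with rivals' quantities fixed: 196 - 4q_i - 2·Σ_{j≠i} q_j = 0.
With identical firms every q_j equals q_i, so Σ_{j≠i} q_j = 2q_i and 196 = 8q_i, giving q_i = 49/2.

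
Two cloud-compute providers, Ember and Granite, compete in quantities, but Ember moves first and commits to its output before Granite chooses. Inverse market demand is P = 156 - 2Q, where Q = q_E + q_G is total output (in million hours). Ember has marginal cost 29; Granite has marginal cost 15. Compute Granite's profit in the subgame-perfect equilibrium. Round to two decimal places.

Solve by backward induction. Given q_E, the follower Granite maximises π_G = (156 - 2q_E - 2q_G)q_G - 15q_G.
Follower FOC: 141 - 2q_E - 4q_G = 0, so q_G(q_E) = (141 - 2q_E)/4.
Ember substitutes q_G(q_E) into its own profit: π_E = q_E(156 - 2q_E - (141 - 2q_E)/2) - 29q_E = (171/2 - q_E)q_E - 29q_E.
Leader FOC: 113/2 - 2q_E = 0, so q_E = 113/4.
Then q_G = (141 - 2·(113/4))/4 = 169/8.
Price P = 156 - 2·(395/8) = 229/4.
Granite's profit: (229/4 - 15)·(169/8) = 892.5313.

892.53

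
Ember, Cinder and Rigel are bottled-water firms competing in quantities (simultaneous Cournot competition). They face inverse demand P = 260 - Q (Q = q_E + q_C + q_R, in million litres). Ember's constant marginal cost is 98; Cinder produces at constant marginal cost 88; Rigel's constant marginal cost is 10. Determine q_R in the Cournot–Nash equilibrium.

104

Ember's profit: π_E = (260 - Q)q_E - (98q_E). Setting ∂π_E/∂q_E = 0: 162 - 2q_E - (q_C + q_R) = 0.
Cinder's first-order condition: 172 - 2q_C - (q_E + q_R) = 0.
Rigel's profit: π_R = (260 - Q)q_R - (10q_R). Setting ∂π_R/∂q_R = 0: 250 - 2q_R - (q_E + q_C) = 0.
Adding the 3 first-order conditions: 584 − 4Q = 0, so Q = 146.
Back-substituting: q_E = (162 − 146) = 16, q_C = (172 − 146) = 26, q_R = (250 − 146) = 104.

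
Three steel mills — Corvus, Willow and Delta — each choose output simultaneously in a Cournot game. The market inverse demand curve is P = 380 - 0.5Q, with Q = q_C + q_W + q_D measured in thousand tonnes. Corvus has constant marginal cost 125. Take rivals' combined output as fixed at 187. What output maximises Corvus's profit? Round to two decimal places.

With rivals' combined output fixed at 187, Corvus's profit is π_C = (380 - (1/2)·187 - (1/2)q_C)q_C - (125q_C) = (573/2 - (1/2)q_C)q_C - (125q_C).
∂π_C/∂q_C = 323/2 - q_C = 0, so q_C = 323/2.

161.50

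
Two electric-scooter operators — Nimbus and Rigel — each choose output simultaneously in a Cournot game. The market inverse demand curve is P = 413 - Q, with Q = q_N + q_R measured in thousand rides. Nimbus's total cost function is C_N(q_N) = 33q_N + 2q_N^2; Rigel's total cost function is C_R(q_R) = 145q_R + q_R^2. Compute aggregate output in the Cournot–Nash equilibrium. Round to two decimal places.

Nimbus's profit: π_N = (413 - Q)q_N - (33q_N + 2q_N²). Setting ∂π_N/∂q_N = 0: 380 - 6q_N - (q_R) = 0.
Rigel's profit: π_R = (413 - Q)q_R - (145q_R + q_R²). Setting ∂π_R/∂q_R = 0: 268 - 4q_R - (q_N) = 0.
Rearranging gives the reaction functions q_N = (380 - q_R)/6 and q_R = (268 - q_N)/4.
Solving the pair: q_N = 1252/23, q_R = 1228/23.
Total output Q = 1252/23 + 1228/23 = 107.8261.

107.83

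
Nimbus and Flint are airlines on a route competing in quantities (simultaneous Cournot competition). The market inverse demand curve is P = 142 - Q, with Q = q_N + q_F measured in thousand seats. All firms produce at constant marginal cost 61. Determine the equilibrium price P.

A representative firm's profit is π_i = q_i(142 - Q) - 61q_i.
First-order condition (treating rivals' output as given): 81 - 2q_i - q_j = 0.
With identical firms every q_j equals q_i, so q_j = q_i and 81 = 3q_i, giving q_i = 27.
Total output Q = 54, so price P = 142 - 54 = 88.

88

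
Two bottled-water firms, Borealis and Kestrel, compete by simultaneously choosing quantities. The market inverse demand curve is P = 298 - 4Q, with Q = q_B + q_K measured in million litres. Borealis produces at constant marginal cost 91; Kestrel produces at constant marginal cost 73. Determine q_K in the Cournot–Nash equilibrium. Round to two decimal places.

20.25

Borealis's profit: π_B = (298 - 4Q)q_B - (91q_B). Setting ∂π_B/∂q_B = 0: 207 - 8q_B - 4(q_K) = 0.
Kestrel's first-order condition: 225 - 8q_K - 4(q_B) = 0.
Best responses: q_B = (207 - 4q_K)/8, q_K = (225 - 4q_B)/8.
Solving the pair: q_B = 63/4, q_K = 81/4.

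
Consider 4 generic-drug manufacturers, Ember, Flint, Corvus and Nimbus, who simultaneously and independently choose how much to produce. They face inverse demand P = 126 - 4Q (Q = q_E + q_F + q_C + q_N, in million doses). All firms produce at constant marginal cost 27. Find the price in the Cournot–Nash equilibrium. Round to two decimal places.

46.80

A representative firm's profit is π_i = q_i(126 - 4Q) - 27q_i.
First-order condition (treating rivals' output as given): 99 - 8q_i - 4·Σ_{j≠i} q_j = 0.
By symmetry each firm produces the same amount; substituting Σ_{j≠i} q_j = 3q_i yields q_i = 99/20.
Total output Q = 99/5, so price P = 126 - 4·(99/5) = 234/5.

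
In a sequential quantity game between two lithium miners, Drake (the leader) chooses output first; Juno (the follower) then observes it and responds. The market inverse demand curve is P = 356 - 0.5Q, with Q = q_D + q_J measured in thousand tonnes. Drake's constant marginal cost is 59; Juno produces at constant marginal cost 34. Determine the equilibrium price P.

127

The follower Juno best-responds to any q_D: π_J = (356 - 0.5Q)q_J - 34q_J.
∂π_J/∂q_J = 322 - (1/2)q_D - q_J = 0 gives the reaction function q_J = (322 - (1/2)q_D).
Drake substitutes q_J(q_D) into its own profit: π_D = q_D(356 - (1/2)q_D - (322 - (1/2)q_D)/2) - 59q_D = (195 - (1/4)q_D)q_D - 59q_D.
Leader FOC: 136 - (1/2)q_D = 0, so q_D = 272.
Then q_J = (322 - (1/2)·272) = 186.
Total output Q = 458, so price P = 356 - (1/2)·458 = 127.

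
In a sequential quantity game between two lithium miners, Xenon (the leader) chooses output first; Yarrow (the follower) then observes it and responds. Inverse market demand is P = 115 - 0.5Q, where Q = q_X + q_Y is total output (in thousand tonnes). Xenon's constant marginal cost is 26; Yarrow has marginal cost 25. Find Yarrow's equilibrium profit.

The follower Yarrow best-responds to any q_X: π_Y = (115 - 0.5Q)q_Y - 25q_Y.
Setting the follower's marginal profit to zero, 90 - (1/2)q_X - q_Y = 0, i.e. q_Y = (90 - (1/2)q_X).
Xenon substitutes q_Y(q_X) into its own profit: π_X = q_X(115 - (1/2)q_X - (90 - (1/2)q_X)/2) - 26q_X = (70 - (1/4)q_X)q_X - 26q_X.
The leader's first-order condition 44 - (1/2)q_X = 0 yields q_X = 88.
Then q_Y = (90 - (1/2)·88) = 46.
Price P = 115 - (1/2)·134 = 48.
Yarrow's profit: (48 - 25)·46 = 1058.

1058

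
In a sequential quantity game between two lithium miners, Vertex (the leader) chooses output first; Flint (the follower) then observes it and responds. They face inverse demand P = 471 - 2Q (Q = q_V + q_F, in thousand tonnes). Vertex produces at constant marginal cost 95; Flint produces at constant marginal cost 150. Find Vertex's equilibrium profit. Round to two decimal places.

11610.06

The follower Flint best-responds to any q_V: π_F = (471 - 2Q)q_F - 150q_F.
Follower FOC: 321 - 2q_V - 4q_F = 0, so q_F(q_V) = (321 - 2q_V)/4.
Vertex substitutes q_F(q_V) into its own profit: π_V = q_V(471 - 2q_V - (321 - 2q_V)/2) - 95q_V = (621/2 - q_V)q_V - 95q_V.
The leader's first-order condition 431/2 - 2q_V = 0 yields q_V = 431/4.
Then q_F = (321 - 2·(431/4))/4 = 211/8.
Price P = 471 - 2·(1073/8) = 811/4.
Vertex's profit: (811/4 - 95)·(431/4) = 11610.0625.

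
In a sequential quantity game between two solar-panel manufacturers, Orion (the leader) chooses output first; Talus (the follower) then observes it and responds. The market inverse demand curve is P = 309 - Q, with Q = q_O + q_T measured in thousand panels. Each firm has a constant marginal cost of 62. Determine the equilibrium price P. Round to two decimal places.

123.75

The follower Talus best-responds to any q_O: π_T = (309 - Q)q_T - 62q_T.
Follower FOC: 247 - q_O - 2q_T = 0, so q_T(q_O) = (247 - q_O)/2.
Orion substitutes q_T(q_O) into its own profit: π_O = q_O(309 - q_O - (247 - q_O)/2) - 62q_O = (371/2 - (1/2)q_O)q_O - 62q_O.
Leader FOC: 247/2 - q_O = 0, so q_O = 247/2.
Then q_T = (247 - 247/2)/2 = 247/4.
Total output Q = 741/4, so price P = 309 - 741/4 = 495/4.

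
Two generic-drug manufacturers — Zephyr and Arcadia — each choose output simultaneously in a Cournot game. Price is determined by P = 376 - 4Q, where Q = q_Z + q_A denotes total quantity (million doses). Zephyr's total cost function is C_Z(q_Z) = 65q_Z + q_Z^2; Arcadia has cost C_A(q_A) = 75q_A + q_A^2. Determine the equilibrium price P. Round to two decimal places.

Zephyr's profit: π_Z = (376 - 4Q)q_Z - (65q_Z + q_Z²). Setting ∂π_Z/∂q_Z = 0: 311 - 10q_Z - 4(q_A) = 0.
Arcadia's first-order condition: 301 - 10q_A - 4(q_Z) = 0.
Rearranging gives the reaction functions q_Z = (311 - 4q_A)/10 and q_A = (301 - 4q_Z)/10.
Substituting one into the other gives q_Z = 953/42 and q_A = 883/42.
Total output Q = 306/7, so price P = 376 - 4·(306/7) = 1408/7.

201.14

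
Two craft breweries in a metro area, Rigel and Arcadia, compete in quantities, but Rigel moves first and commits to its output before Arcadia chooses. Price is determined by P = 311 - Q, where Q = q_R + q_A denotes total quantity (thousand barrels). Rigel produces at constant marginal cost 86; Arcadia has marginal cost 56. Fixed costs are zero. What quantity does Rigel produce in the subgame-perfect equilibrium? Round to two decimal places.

The follower Arcadia best-responds to any q_R: π_A = (311 - Q)q_A - 56q_A.
Setting the follower's marginal profit to zero, 255 - q_R - 2q_A = 0, i.e. q_A = (255 - q_R)/2.
Rigel substitutes q_A(q_R) into its own profit: π_R = q_R(311 - q_R - (255 - q_R)/2) - 86q_R = (367/2 - (1/2)q_R)q_R - 86q_R.
Maximising: ∂π_R/∂q_R = 195/2 - q_R = 0, giving q_R = 195/2.
Then q_A = (255 - 195/2)/2 = 315/4.

97.50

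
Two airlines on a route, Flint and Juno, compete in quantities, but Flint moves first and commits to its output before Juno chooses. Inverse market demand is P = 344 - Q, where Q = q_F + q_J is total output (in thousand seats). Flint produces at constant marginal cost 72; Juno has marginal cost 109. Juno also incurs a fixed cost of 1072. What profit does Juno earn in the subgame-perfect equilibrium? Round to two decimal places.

Solve by backward induction. Given q_F, the follower Juno maximises π_J = (344 - q_F - q_J)q_J - 109q_J.
∂π_J/∂q_J = 235 - q_F - 2q_J = 0 gives the reaction function q_J = (235 - q_F)/2.
The leader anticipates this reaction. Substituting into P = 344 - Q gives P = 453/2 - (1/2)q_F, so π_F = (453/2 - (1/2)q_F)q_F - 72q_F.
Leader FOC: 309/2 - q_F = 0, so q_F = 309/2.
Then q_J = (235 - 309/2)/2 = 161/4.
Price P = 344 - 779/4 = 597/4.
Juno's profit: (597/4 - 109)·(161/4) - 1072 = 548.0625.

548.06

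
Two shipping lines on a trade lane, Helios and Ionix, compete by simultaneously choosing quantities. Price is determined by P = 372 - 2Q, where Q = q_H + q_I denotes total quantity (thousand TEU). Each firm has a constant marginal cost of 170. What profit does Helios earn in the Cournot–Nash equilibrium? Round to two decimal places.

2266.89

A representative firm's profit is π_i = q_i(372 - 2Q) - 170q_i.
First-order condition (treating rivals' output as given): 202 - 4q_i - 2q_j = 0.
By symmetry each firm produces the same amount; substituting q_j = q_i yields q_i = 202/6 = 101/3.
Price P = 372 - 2·(202/3) = 712/3.
Helios's profit: (712/3 - 170)·(101/3) = 2266.8889.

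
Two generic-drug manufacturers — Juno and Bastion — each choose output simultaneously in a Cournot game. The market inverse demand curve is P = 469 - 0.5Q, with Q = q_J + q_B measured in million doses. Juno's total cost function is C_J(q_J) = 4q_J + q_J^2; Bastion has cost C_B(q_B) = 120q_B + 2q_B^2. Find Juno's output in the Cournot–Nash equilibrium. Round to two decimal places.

Juno's profit: π_J = (469 - 0.5Q)q_J - (4q_J + q_J²). Setting ∂π_J/∂q_J = 0: 465 - 3q_J - (1/2)(q_B) = 0.
Bastion's first-order condition: 349 - 5q_B - (1/2)(q_J) = 0.
Rearranging gives the reaction functions q_J = (465 - (1/2)q_B)/3 and q_B = (349 - (1/2)q_J)/5.
Solving the pair: q_J = 145.7966, q_B = 55.2203.

145.80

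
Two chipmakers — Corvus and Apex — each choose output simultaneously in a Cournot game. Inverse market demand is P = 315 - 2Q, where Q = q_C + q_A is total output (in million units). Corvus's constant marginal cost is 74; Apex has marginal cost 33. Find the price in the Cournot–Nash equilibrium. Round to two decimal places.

Corvus's profit: π_C = (315 - 2Q)q_C - (74q_C). Setting ∂π_C/∂q_C = 0: 241 - 4q_C - 2(q_A) = 0.
Apex's first-order condition: 282 - 4q_A - 2(q_C) = 0.
Best responses: q_C = (241 - 2q_A)/4, q_A = (282 - 2q_C)/4.
Substituting one into the other gives q_C = 100/3 and q_A = 323/6.
Total output Q = 523/6, so price P = 315 - 2·(523/6) = 422/3.

140.67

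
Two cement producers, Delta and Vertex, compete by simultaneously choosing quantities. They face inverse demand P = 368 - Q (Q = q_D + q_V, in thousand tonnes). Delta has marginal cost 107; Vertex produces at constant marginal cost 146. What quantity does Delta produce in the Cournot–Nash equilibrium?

Delta's profit: π_D = (368 - Q)q_D - (107q_D). Setting ∂π_D/∂q_D = 0: 261 - 2q_D - (q_V) = 0.
Vertex's first-order condition: 222 - 2q_V - (q_D) = 0.
Rearranging gives the reaction functions q_D = (261 - q_V)/2 and q_V = (222 - q_D)/2.
Solving the pair: q_D = 100, q_V = 61.

100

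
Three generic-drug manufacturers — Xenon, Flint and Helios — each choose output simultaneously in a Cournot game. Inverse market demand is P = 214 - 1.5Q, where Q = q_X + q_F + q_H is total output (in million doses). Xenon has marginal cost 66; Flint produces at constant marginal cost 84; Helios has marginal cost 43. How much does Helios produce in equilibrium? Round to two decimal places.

Xenon's profit: π_X = (214 - 1.5Q)q_X - (66q_X). Setting ∂π_X/∂q_X = 0: 148 - 3q_X - (3/2)(q_F + q_H) = 0.
Flint's first-order condition: 130 - 3q_F - (3/2)(q_X + q_H) = 0.
Helios's profit: π_H = (214 - 1.5Q)q_H - (43q_H). Setting ∂π_H/∂q_H = 0: 171 - 3q_H - (3/2)(q_X + q_F) = 0.
Adding the 3 conditions: 449 − 3Q − 3Q = 0, i.e. Q = 449/6.
Back-substituting: q_X = (148 − 449/4)/(3/2) = 143/6, q_F = (130 − 449/4)/(3/2) = 71/6, q_H = (171 − 449/4)/(3/2) = 235/6.

39.17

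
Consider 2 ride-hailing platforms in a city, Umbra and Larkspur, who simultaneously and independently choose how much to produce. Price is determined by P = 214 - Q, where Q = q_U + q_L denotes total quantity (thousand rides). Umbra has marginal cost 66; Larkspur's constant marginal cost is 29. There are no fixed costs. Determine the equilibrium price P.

Umbra's profit: π_U = (214 - Q)q_U - (66q_U). Setting ∂π_U/∂q_U = 0: 148 - 2q_U - (q_L) = 0.
Larkspur's first-order condition: 185 - 2q_L - (q_U) = 0.
Rearranging gives the reaction functions q_U = (148 - q_L)/2 and q_L = (185 - q_U)/2.
Solving the pair: q_U = 37, q_L = 74.
Total output Q = 111, so price P = 214 - 111 = 103.

103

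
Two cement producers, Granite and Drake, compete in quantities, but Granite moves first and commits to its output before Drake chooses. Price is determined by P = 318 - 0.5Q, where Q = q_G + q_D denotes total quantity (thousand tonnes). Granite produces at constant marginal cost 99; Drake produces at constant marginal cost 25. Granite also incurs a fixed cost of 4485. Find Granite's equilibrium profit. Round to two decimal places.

771.25

Solve by backward induction. Given q_G, the follower Drake maximises π_D = (318 - (1/2)q_G - (1/2)q_D)q_D - 25q_D.
Follower FOC: 293 - (1/2)q_G - q_D = 0, so q_D(q_G) = (293 - (1/2)q_G).
The leader anticipates this reaction. Substituting into P = 318 - 0.5Q gives P = 343/2 - (1/4)q_G, so π_G = (343/2 - (1/4)q_G)q_G - 99q_G.
The leader's first-order condition 145/2 - (1/2)q_G = 0 yields q_G = 145.
Then q_D = (293 - (1/2)·145) = 441/2.
Price P = 318 - (1/2)·(731/2) = 541/4.
Granite's profit: (541/4 - 99)·145 - 4485 = 771.2500.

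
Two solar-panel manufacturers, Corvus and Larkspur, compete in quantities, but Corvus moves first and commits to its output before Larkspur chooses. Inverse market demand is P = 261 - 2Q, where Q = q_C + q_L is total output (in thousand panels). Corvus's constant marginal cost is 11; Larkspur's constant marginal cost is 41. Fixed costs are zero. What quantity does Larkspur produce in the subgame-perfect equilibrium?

Solve by backward induction. Given q_C, the follower Larkspur maximises π_L = (261 - 2q_C - 2q_L)q_L - 41q_L.
Setting the follower's marginal profit to zero, 220 - 2q_C - 4q_L = 0, i.e. q_L = (220 - 2q_C)/4.
Corvus substitutes q_L(q_C) into its own profit: π_C = q_C(261 - 2q_C - (220 - 2q_C)/2) - 11q_C = (151 - q_C)q_C - 11q_C.
Maximising: ∂π_C/∂q_C = 140 - 2q_C = 0, giving q_C = 70.
Then q_L = (220 - 2·70)/4 = 20.

20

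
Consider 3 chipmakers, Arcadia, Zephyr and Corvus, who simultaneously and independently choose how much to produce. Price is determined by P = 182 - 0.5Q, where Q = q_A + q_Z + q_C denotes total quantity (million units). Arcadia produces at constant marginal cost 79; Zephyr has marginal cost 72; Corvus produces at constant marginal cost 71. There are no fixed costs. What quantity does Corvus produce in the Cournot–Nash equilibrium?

Arcadia's profit: π_A = (182 - 0.5Q)q_A - (79q_A). Setting ∂π_A/∂q_A = 0: 103 - q_A - (1/2)(q_Z + q_C) = 0.
Zephyr's profit: π_Z = (182 - 0.5Q)q_Z - (72q_Z). Setting ∂π_Z/∂q_Z = 0: 110 - q_Z - (1/2)(q_A + q_C) = 0.
Corvus's profit: π_C = (182 - 0.5Q)q_C - (71q_C). Setting ∂π_C/∂q_C = 0: 111 - q_C - (1/2)(q_A + q_Z) = 0.
Adding the 3 first-order conditions: 324 − 2Q = 0, so Q = 162.
Back-substituting: q_A = (103 − 81)/(1/2) = 44, q_Z = (110 − 81)/(1/2) = 58, q_C = (111 − 81)/(1/2) = 60.

60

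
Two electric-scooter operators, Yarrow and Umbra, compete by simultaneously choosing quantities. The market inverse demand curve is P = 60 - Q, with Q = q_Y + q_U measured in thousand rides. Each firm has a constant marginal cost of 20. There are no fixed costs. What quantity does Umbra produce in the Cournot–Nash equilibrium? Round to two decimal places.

13.33

A representative firm's profit is π_i = q_i(60 - Q) - 20q_i.
First-order condition (treating rivals' output as given): 40 - 2q_i - q_j = 0.
With identical firms every q_j equals q_i, so q_j = q_i and 40 = 3q_i, giving q_i = 40/3.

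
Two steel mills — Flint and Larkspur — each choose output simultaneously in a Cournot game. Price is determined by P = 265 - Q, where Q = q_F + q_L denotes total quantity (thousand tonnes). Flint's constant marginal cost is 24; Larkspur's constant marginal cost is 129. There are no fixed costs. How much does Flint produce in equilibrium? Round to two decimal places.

Flint's profit: π_F = (265 - Q)q_F - (24q_F). Setting ∂π_F/∂q_F = 0: 241 - 2q_F - (q_L) = 0.
Larkspur's profit: π_L = (265 - Q)q_L - (129q_L). Setting ∂π_L/∂q_L = 0: 136 - 2q_L - (q_F) = 0.
Rearranging gives the reaction functions q_F = (241 - q_L)/2 and q_L = (136 - q_F)/2.
Substituting one into the other gives q_F = 346/3 and q_L = 31/3.

115.33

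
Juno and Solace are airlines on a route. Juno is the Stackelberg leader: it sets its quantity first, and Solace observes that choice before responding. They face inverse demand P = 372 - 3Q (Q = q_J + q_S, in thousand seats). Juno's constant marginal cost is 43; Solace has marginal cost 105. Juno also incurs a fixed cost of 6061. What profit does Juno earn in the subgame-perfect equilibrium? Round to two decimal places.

309.04

The follower Solace best-responds to any q_J: π_S = (372 - 3Q)q_S - 105q_S.
Follower FOC: 267 - 3q_J - 6q_S = 0, so q_S(q_J) = (267 - 3q_J)/6.
Juno substitutes q_S(q_J) into its own profit: π_J = q_J(372 - 3q_J - (267 - 3q_J)/2) - 43q_J = (477/2 - (3/2)q_J)q_J - 43q_J.
The leader's first-order condition 391/2 - 3q_J = 0 yields q_J = 391/6.
Then q_S = (267 - 3·(391/6))/6 = 143/12.
Price P = 372 - 3·(925/12) = 563/4.
Juno's profit: (563/4 - 43)·(391/6) - 6061 = 309.0417.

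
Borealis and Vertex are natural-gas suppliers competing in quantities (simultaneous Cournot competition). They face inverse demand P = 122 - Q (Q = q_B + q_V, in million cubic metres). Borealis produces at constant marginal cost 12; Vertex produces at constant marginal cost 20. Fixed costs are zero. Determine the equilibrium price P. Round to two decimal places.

Borealis's profit: π_B = (122 - Q)q_B - (12q_B). Setting ∂π_B/∂q_B = 0: 110 - 2q_B - (q_V) = 0.
Vertex's profit: π_V = (122 - Q)q_V - (20q_V). Setting ∂π_V/∂q_V = 0: 102 - 2q_V - (q_B) = 0.
Rearranging gives the reaction functions q_B = (110 - q_V)/2 and q_V = (102 - q_B)/2.
Substituting one into the other gives q_B = 118/3 and q_V = 94/3.
Total output Q = 212/3, so price P = 122 - 212/3 = 154/3.

51.33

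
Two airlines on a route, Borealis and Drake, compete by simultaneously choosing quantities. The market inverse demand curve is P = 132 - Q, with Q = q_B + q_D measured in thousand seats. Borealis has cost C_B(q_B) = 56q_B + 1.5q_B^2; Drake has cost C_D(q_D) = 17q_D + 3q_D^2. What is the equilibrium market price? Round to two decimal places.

106.56

Borealis's profit: π_B = (132 - Q)q_B - (56q_B + (3/2)q_B²). Setting ∂π_B/∂q_B = 0: 76 - 5q_B - (q_D) = 0.
Drake's first-order condition: 115 - 8q_D - (q_B) = 0.
Best responses: q_B = (76 - q_D)/5, q_D = (115 - q_B)/8.
Substituting one into the other gives q_B = 493/39 and q_D = 499/39.
Total output Q = 992/39, so price P = 132 - 992/39 = 106.5641.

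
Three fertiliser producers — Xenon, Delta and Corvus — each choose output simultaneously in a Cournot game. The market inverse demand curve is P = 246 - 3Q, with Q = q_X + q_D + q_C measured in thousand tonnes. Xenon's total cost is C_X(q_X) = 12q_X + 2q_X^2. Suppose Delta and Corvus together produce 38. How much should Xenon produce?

With rivals' combined output fixed at 38, Xenon's profit is π_X = (246 - 3·38 - 3q_X)q_X - (12q_X + 2q_X²) = (132 - 3q_X)q_X - (12q_X + 2q_X²).
∂π_X/∂q_X = 120 - 10q_X = 0, so q_X = 12.

12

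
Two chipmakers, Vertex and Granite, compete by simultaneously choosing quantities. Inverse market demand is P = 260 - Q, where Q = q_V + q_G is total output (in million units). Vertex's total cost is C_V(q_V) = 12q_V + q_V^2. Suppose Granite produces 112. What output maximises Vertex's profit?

With the rival's output fixed at 112, Vertex's profit is π_V = (260 - 112 - q_V)q_V - (12q_V + q_V²) = (148 - q_V)q_V - (12q_V + q_V²).
∂π_V/∂q_V = 136 - 4q_V = 0, so q_V = 34.

34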